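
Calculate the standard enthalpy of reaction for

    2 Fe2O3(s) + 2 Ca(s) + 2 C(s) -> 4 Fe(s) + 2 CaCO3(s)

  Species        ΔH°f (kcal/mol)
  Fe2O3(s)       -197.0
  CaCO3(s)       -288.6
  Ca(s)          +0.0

ΔHrxn = -183.2 kcal/mol

Products: 4·(+0.0) + 2·(-288.6) = -577.2
Reactants: 2·(-197.0) + 2·(+0.0) + 2·(+0.0) = -394.0
ΔHrxn = (-577.2) − (-394.0) = -183.2 kcal/mol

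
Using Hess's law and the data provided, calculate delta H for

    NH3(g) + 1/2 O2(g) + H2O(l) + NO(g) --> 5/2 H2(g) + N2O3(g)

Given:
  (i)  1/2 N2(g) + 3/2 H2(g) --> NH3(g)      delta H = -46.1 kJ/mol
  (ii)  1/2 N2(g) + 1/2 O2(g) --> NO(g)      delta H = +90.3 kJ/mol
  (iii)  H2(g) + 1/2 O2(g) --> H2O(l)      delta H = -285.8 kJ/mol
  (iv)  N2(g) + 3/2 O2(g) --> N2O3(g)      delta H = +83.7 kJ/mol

delta H = 325.3 kJ/mol

(i) reversed: +46.1 kJ/mol
(ii) reversed: -90.3 kJ/mol
(iii) reversed: +285.8 kJ/mol
(iv) as written: +83.7 kJ/mol
delta H = (-1)·(-46.1) + (-1)·(+90.3) + (-1)·(-285.8) + (1)·(+83.7) = 325.3 kJ/mol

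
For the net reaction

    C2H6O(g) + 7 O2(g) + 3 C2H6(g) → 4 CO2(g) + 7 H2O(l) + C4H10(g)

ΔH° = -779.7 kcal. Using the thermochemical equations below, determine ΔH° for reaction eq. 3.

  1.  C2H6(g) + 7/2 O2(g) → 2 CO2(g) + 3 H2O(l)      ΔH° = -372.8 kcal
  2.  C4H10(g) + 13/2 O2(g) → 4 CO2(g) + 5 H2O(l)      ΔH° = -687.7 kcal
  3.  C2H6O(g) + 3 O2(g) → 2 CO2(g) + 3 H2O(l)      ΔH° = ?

ΔH° = -349.0 kcal

eq. 1 × 3 (×3 to match 3 C2H6(g) in the target): (3)·(-372.8) = -1118.4 kcal
eq. 2 reversed (C4H10(g) must end up as a product): +687.7 kcal
eq. 3 as written (C2H6O(g) already on the reactant side): contributes x
-779.7 = (-1118.4) + (+687.7) + x
x = (-779.7 − (-430.7)) / (1) = -349.0 kcal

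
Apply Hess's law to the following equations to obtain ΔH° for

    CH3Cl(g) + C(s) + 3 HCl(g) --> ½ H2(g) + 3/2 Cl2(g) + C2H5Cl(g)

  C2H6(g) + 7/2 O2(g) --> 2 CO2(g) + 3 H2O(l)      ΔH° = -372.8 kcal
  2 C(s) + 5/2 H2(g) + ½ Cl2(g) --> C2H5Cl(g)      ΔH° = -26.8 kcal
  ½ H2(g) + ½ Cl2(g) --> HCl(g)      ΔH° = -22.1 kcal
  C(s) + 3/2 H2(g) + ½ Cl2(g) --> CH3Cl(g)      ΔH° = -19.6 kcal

ΔH° = 59.1 kcal

equation 1: not needed (C2H6(g) appears nowhere else).
equation 2 as written (C2H5Cl(g) already on the product side): -26.8 kcal
equation 3 reversed and × 3 (reverse to put HCl(g) on the reactant side; scale by 3 for the 3 HCl(g)): (-3)·(-22.1) = +66.3 kcal
equation 4 reversed (reverse to put CH3Cl(g) on the reactant side): +19.6 kcal
By Hess's law, ΔH° = (1)·(-26.8) + (-3)·(-22.1) + (-1)·(-19.6) = 59.1 kcal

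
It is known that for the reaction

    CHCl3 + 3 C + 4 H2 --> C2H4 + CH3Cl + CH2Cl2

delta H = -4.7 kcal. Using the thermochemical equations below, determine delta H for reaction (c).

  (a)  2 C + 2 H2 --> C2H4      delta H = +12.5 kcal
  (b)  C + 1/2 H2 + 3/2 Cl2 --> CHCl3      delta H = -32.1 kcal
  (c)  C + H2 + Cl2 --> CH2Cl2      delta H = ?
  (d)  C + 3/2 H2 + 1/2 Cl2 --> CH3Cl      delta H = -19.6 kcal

(a) as written: +12.5 kcal
(b) reversed: +32.1 kcal
(c) as written: contributes x
(d) as written: -19.6 kcal
-4.7 = (+12.5) + (+32.1) + (-19.6) + x
x = (-4.7 − (+25.0)) / (1) = -29.7 kcal

delta H = -29.7 kcal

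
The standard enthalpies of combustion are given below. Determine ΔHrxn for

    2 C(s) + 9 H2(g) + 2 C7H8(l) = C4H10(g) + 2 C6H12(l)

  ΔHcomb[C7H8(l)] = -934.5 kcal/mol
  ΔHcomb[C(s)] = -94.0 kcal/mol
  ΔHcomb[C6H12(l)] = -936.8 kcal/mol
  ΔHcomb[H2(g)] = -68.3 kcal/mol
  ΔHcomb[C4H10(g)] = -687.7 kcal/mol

With combustion enthalpies, reactants minus products:
= [2·(-94.0) + 9·(-68.3) + 2·(-934.5)] − [1·(-687.7) + 2·(-936.8)]
= -110.4 kcal/mol

ΔHrxn = -110.4 kcal/mol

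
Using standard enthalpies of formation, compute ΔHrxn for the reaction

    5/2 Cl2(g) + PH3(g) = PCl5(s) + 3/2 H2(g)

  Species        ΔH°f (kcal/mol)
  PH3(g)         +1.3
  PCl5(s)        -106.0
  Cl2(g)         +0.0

ΔHrxn = -107.3 kcal/mol

Products: 1·(-106.0) + 3/2·(+0.0) = -106.0
Reactants: 5/2·(+0.0) + 1·(+1.3) = +1.3
ΔHrxn = (-106.0) − (+1.3) = -107.3 kcal/mol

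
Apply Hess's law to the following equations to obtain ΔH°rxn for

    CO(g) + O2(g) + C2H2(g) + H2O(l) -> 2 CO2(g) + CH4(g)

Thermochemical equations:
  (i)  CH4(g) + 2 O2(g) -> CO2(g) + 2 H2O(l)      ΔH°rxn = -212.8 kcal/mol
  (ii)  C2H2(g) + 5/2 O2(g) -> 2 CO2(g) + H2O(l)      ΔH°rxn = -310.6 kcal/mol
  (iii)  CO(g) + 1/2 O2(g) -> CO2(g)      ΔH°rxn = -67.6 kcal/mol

ΔH°rxn = -165.4 kcal/mol

(i) reversed: +212.8 kcal/mol
(ii) as written: -310.6 kcal/mol
(iii) as written: -67.6 kcal/mol
ΔH°rxn = (-1)·(-212.8) + (1)·(-310.6) + (1)·(-67.6) = -165.4 kcal/mol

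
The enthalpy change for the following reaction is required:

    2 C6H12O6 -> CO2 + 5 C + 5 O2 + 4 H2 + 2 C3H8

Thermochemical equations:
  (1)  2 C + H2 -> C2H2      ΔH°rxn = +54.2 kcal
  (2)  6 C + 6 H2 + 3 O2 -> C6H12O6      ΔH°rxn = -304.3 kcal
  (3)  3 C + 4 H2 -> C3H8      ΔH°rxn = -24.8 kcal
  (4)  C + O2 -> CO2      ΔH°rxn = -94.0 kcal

ΔH°rxn = 465.0 kcal

(1): not needed (C2H2 appears nowhere else).
(2) reversed and × 2 (reverse to put C6H12O6 on the reactant side; scale by 2 for the 2 C6H12O6): (-2)·(-304.3) = +608.6 kcal
(3) × 2 (scale by 2 for the 2 C3H8): (2)·(-24.8) = -49.6 kcal
(4) as written (CO2 already on the product side): -94.0 kcal
ΔH°rxn = (+608.6) + (-49.6) + (-94.0) = 465.0 kcal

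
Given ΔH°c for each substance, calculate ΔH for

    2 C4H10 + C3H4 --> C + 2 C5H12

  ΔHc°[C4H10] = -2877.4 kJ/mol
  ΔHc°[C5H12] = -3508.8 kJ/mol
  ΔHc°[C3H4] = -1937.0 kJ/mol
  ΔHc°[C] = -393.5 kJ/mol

ΔH = -280.7 kJ/mol

Using ΔH = Σ nΔHc°(reactants) − Σ nΔHc°(products):
= [2·(-2877.4) + 1·(-1937.0)] − [1·(-393.5) + 2·(-3508.8)]
= -280.7 kJ/mol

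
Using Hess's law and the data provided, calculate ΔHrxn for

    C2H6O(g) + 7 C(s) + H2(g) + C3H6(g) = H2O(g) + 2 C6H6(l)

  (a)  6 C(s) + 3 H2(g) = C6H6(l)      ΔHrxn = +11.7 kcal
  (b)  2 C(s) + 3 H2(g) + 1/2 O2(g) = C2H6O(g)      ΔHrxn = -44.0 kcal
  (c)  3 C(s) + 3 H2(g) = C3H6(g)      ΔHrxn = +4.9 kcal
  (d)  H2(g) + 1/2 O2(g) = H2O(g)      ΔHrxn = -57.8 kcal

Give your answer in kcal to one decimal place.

ΔHrxn = 4.7 kcal

(a) × 2: (2)·(+11.7) = +23.4 kcal
(b) reversed: +44.0 kcal
(c) reversed: -4.9 kcal
(d) as written: -57.8 kcal
By Hess's law, ΔHrxn = (+23.4) + (+44.0) + (-4.9) + (-57.8) = 4.7 kcal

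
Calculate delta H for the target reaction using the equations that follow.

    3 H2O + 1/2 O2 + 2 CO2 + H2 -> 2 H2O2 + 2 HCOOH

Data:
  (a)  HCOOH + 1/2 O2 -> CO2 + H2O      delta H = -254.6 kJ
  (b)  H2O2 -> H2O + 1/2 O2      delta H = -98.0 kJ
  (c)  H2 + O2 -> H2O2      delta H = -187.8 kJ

delta H = 419.4 kJ

(a) reversed and × 2: (-2)·(-254.6) = +509.2 kJ
(b) reversed: +98.0 kJ
(c) as written: -187.8 kJ
Summing the manipulated equations, delta H = (+509.2) + (+98.0) + (-187.8) = 419.4 kJ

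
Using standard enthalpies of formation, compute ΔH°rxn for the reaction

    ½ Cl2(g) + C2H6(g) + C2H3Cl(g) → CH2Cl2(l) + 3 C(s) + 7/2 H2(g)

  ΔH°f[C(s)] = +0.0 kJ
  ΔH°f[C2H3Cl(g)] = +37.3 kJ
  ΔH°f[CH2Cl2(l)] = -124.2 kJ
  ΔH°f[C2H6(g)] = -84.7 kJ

ΔH°rxn = -76.8 kJ

ΔH°rxn = Σ nΔHf°(products) − Σ nΔHf°(reactants).
Products: 1·(-124.2) + 3·(+0.0) + 7/2·(+0.0) = -124.2
Reactants: 1/2·(+0.0) + 1·(-84.7) + 1·(+37.3) = -47.4
ΔH°rxn = (-124.2) − (-47.4) = -76.8 kJ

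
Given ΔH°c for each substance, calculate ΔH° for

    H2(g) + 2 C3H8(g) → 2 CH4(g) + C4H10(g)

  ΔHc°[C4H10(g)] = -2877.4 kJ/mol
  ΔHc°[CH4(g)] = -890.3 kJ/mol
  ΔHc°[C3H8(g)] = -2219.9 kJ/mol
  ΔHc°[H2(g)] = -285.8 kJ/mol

Using ΔH = Σ nΔHc°(reactants) − Σ nΔHc°(products):
= [1·(-285.8) + 2·(-2219.9)] − [2·(-890.3) + 1·(-2877.4)]
= -67.6 kJ/mol

ΔH° = -67.6 kJ/mol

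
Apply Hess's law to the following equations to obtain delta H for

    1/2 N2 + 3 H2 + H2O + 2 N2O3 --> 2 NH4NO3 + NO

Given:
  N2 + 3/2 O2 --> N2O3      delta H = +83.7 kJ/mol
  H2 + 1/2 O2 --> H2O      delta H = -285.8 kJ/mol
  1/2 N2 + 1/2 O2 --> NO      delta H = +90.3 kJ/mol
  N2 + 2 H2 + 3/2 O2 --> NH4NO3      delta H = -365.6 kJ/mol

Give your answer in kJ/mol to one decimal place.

equation 1 reversed and × 2 (reverse to put N2O3 on the reactant side; scale by 2 for the 2 N2O3): (-2)·(+83.7) = -167.4 kJ/mol
equation 2 reversed (reverse to put H2O on the reactant side): +285.8 kJ/mol
equation 3 as written (NO already on the product side): +90.3 kJ/mol
equation 4 × 2 (scale by 2 for the 2 NH4NO3): (2)·(-365.6) = -731.2 kJ/mol
Summing the manipulated equations, delta H = (-167.4) + (+285.8) + (+90.3) + (-731.2) = -522.5 kJ/mol

delta H = -522.5 kJ/mol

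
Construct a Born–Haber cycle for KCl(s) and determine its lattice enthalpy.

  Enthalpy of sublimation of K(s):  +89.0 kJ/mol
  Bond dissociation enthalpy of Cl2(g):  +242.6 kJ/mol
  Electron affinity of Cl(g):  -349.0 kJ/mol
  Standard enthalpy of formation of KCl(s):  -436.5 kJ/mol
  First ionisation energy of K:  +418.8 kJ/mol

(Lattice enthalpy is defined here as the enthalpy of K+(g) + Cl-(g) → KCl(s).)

U = -716.6 kJ/mol

ΔHf° = 1·ΔHsub + 1·(ΣIE) + 1/2·D(Cl2) + 1·EA + U
-436.5 = 1·(+89.0) + 1·(+418.8) + 1/2·(+242.6) + 1·(-349.0) + U
U = -436.5 − (+280.1) = -716.6 kJ/mol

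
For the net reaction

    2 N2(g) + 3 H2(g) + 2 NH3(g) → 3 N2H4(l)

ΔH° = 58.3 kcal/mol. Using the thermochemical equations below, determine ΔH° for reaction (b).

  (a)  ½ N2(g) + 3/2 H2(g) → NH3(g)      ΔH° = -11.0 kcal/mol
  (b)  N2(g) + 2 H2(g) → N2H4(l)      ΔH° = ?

(a) reversed and × 2 (NH3(g) must end up as a reactant; ×2 to match 2 NH3(g) in the target): (-2)·(-11.0) = +22.0 kcal/mol
(b) × 3 (×3 to match 3 N2H4(l) in the target): contributes 3·x
+58.3 = (+22.0) + 3·x
x = (+58.3 − (+22.0)) / (3) = 12.1 kcal/mol

ΔH° = 12.1 kcal/mol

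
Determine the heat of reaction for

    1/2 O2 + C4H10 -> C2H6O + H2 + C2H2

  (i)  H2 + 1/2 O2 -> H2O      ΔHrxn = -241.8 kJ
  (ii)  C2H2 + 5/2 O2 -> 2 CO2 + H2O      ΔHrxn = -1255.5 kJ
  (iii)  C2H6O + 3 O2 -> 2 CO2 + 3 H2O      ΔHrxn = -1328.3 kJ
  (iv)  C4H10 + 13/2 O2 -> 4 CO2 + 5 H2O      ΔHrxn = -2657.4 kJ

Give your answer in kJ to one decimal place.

(i) reversed (H2 must end up as a product): +241.8 kJ
(ii) reversed (C2H2 must end up as a product): +1255.5 kJ
(iii) reversed (reverse to put C2H6O on the product side): +1328.3 kJ
(iv) as written (C4H10 already on the reactant side): -2657.4 kJ
ΔHrxn = (+241.8) + (+1255.5) + (+1328.3) + (-2657.4) = 168.2 kJ

ΔHrxn = 168.2 kJ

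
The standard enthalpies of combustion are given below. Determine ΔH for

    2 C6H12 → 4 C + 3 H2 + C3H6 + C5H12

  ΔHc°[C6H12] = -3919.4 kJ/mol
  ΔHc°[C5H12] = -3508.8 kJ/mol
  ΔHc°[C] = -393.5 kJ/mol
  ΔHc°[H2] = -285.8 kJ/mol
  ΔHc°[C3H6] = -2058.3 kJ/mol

ΔH = 159.7 kJ/mol

With combustion enthalpies, reactants minus products:
= [2·(-3919.4)] − [4·(-393.5) + 3·(-285.8) + 1·(-2058.3) + 1·(-3508.8)]
= 159.7 kJ/mol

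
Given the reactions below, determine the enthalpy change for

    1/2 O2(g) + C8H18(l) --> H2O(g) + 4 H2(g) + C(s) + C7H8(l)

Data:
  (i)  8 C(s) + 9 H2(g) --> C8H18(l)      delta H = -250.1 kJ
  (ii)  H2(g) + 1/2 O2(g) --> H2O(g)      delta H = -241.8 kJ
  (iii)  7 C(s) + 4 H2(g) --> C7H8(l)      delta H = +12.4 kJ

delta H = 20.7 kJ

(i) reversed: +250.1 kJ
(ii) as written: -241.8 kJ
(iii) as written: +12.4 kJ
delta H = (+250.1) + (-241.8) + (+12.4) = 20.7 kJ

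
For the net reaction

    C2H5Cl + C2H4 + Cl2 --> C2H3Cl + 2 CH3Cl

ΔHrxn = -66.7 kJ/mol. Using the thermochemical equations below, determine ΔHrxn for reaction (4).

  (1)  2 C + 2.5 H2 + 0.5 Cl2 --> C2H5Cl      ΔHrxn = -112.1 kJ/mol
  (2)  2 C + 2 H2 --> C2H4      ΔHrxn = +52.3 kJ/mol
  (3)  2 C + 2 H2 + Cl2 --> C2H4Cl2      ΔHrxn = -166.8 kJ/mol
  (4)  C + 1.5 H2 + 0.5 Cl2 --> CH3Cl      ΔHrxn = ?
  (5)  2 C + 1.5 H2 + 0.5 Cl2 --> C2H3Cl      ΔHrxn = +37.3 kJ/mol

(1) reversed: +112.1 kJ/mol
(2) reversed: -52.3 kJ/mol
(3): not needed.
(4) × 2: contributes 2·x
(5) as written: +37.3 kJ/mol
-66.7 = (+112.1) + (-52.3) + (+37.3) + 2·x
x = (-66.7 − (+97.1)) / (2) = -81.9 kJ/mol

ΔHrxn = -81.9 kJ/mol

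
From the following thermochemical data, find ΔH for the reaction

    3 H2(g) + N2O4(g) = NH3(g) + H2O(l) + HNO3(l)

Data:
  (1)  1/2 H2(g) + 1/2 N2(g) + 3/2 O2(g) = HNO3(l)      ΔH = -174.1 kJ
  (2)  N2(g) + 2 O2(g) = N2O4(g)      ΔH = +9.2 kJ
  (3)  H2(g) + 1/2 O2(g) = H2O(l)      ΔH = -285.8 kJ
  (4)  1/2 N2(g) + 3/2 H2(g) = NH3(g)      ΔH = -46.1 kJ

ΔH = -515.2 kJ

(1) as written (HNO3(l) already on the product side): -174.1 kJ
(2) reversed (N2O4(g) must end up as a reactant): -9.2 kJ
(3) as written (H2O(l) already on the product side): -285.8 kJ
(4) as written (NH3(g) already on the product side): -46.1 kJ
ΔH = (-174.1) + (-9.2) + (-285.8) + (-46.1) = -515.2 kJ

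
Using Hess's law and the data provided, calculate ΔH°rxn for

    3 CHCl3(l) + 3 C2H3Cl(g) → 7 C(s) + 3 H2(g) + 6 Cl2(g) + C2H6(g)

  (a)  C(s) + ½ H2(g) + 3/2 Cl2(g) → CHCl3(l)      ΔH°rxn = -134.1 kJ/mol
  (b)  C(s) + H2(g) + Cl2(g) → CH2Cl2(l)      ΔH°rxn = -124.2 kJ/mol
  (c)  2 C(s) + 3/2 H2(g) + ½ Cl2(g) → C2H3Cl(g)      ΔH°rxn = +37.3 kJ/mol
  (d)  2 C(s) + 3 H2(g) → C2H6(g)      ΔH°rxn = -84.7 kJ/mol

ΔH°rxn = 205.7 kJ/mol

(a) reversed and × 3 (reverse to put CHCl3(l) on the reactant side; ×3 to match 3 CHCl3(l) in the target): (-3)·(-134.1) = +402.3 kJ/mol
(b): not needed (CH2Cl2(l) appears nowhere else).
(c) reversed and × 3 (reverse to put C2H3Cl(g) on the reactant side; ×3 to match 3 C2H3Cl(g) in the target): (-3)·(+37.3) = -111.9 kJ/mol
(d) as written (C2H6(g) already on the product side): -84.7 kJ/mol
Summing the manipulated equations, ΔH°rxn = (-3)·(-134.1) + (-3)·(+37.3) + (1)·(-84.7) = 205.7 kJ/mol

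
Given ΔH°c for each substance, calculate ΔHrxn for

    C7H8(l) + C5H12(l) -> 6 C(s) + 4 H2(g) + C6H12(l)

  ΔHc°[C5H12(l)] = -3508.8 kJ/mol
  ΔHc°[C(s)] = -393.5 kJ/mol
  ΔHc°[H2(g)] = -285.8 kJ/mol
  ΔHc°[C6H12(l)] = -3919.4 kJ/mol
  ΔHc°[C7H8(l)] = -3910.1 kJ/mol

ΔHrxn = 4.7 kJ/mol

Using ΔH = Σ nΔHc°(reactants) − Σ nΔHc°(products):
= [1·(-3910.1) + 1·(-3508.8)] − [6·(-393.5) + 4·(-285.8) + 1·(-3919.4)]
= 4.7 kJ/mol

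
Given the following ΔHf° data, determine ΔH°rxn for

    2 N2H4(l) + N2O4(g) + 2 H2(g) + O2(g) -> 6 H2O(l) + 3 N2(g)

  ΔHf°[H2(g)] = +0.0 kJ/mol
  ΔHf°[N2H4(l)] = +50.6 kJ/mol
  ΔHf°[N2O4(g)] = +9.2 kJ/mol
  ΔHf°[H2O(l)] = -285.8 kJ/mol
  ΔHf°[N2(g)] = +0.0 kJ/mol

ΔH°rxn = -1825.2 kJ/mol

Products: 6·(-285.8) + 3·(+0.0) = -1714.8
Reactants: 2·(+50.6) + 1·(+9.2) + 2·(+0.0) + 1·(+0.0) = +110.4
ΔH°rxn = (-1714.8) − (+110.4) = -1825.2 kJ/mol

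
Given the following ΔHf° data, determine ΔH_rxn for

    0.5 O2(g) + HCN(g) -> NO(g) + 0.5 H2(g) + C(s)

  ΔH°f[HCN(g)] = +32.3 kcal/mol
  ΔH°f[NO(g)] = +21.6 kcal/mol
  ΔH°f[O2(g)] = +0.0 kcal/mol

Products: 1·(+21.6) + 1/2·(+0.0) + 1·(+0.0) = +21.6
Reactants: 1/2·(+0.0) + 1·(+32.3) = +32.3
ΔH_rxn = (+21.6) − (+32.3) = -10.7 kcal/mol

ΔH_rxn = -10.7 kcal/mol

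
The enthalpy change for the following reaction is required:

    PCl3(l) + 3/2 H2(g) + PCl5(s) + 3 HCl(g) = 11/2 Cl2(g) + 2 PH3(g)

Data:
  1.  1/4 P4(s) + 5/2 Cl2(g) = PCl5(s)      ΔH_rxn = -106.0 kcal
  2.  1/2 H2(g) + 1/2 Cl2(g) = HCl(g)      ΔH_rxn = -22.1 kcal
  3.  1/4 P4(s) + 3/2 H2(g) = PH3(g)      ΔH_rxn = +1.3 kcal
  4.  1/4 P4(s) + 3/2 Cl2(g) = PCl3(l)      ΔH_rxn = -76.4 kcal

eq. 1 reversed (PCl5(s) must end up as a reactant): +106.0 kcal
eq. 2 reversed and × 3 (HCl(g) must end up as a reactant; ×3 to match 3 HCl(g) in the target): (-3)·(-22.1) = +66.3 kcal
eq. 3 × 2 (scale by 2 for the 2 PH3(g)): (2)·(+1.3) = +2.6 kcal
eq. 4 reversed (PCl3(l) must end up as a reactant): +76.4 kcal
Combining the equations, ΔH_rxn = (-1)·(-106.0) + (-3)·(-22.1) + (2)·(+1.3) + (-1)·(-76.4) = 251.3 kcal

ΔH_rxn = 251.3 kcal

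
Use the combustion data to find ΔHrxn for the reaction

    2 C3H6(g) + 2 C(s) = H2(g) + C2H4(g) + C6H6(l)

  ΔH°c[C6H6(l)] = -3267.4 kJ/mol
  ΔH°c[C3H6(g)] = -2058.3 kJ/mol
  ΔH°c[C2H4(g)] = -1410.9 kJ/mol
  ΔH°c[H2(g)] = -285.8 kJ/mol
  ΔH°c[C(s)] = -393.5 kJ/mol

ΔHrxn = 60.5 kJ/mol

Using ΔH = Σ nΔHc°(reactants) − Σ nΔHc°(products):
= [2·(-2058.3) + 2·(-393.5)] − [1·(-285.8) + 1·(-1410.9) + 1·(-3267.4)]
= 60.5 kJ/mol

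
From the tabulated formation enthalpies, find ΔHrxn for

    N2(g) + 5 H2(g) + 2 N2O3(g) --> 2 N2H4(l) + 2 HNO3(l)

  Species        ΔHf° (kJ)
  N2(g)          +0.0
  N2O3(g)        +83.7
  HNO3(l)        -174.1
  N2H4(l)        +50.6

ΔHrxn = -414.4 kJ

ΔH°rxn = Σ nΔHf°(products) − Σ nΔHf°(reactants).
Products: 2·(+50.6) + 2·(-174.1) = -247.0
Reactants: 1·(+0.0) + 5·(+0.0) + 2·(+83.7) = +167.4
ΔHrxn = (-247.0) − (+167.4) = -414.4 kJ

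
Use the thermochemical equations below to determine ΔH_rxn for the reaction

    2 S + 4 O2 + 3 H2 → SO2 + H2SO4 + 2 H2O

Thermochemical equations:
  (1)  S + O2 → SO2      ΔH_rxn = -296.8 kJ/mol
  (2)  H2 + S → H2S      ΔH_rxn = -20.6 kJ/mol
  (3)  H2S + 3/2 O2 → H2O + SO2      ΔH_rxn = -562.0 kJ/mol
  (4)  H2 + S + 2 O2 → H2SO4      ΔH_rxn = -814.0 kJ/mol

ΔH_rxn = -1682.4 kJ/mol

(1) reversed: +296.8 kJ/mol
(2) × 2: (2)·(-20.6) = -41.2 kJ/mol
(3) × 2: (2)·(-562.0) = -1124.0 kJ/mol
(4) as written: -814.0 kJ/mol
ΔH_rxn = (+296.8) + (-41.2) + (-1124.0) + (-814.0) = -1682.4 kJ/mol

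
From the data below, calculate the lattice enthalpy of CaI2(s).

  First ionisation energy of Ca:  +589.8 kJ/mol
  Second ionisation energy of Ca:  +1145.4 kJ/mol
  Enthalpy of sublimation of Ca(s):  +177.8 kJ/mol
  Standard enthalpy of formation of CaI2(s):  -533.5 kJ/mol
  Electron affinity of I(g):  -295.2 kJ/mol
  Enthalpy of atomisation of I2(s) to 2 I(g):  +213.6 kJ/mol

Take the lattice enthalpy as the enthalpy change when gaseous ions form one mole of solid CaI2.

ΔHf° = 1·ΔHsub + 1·(ΣIE) + 1·D(I2) + 2·EA + U
-533.5 = 1·(+177.8) + 1·(+1735.2) + 1·(+213.6) + 2·(-295.2) + U
U = -533.5 − (+1536.2) = -2069.7 kJ/mol

U = -2069.7 kJ/mol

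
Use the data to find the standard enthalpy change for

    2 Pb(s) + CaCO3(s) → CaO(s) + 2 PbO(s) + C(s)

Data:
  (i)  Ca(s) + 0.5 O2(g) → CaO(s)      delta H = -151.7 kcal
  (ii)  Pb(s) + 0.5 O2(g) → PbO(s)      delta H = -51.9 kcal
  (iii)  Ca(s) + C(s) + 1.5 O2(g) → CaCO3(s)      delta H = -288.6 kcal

(i) as written: -151.7 kcal
(ii) × 2: (2)·(-51.9) = -103.8 kcal
(iii) reversed: +288.6 kcal
Combining the equations, delta H = (-151.7) + (-103.8) + (+288.6) = 33.1 kcal

delta H = 33.1 kcal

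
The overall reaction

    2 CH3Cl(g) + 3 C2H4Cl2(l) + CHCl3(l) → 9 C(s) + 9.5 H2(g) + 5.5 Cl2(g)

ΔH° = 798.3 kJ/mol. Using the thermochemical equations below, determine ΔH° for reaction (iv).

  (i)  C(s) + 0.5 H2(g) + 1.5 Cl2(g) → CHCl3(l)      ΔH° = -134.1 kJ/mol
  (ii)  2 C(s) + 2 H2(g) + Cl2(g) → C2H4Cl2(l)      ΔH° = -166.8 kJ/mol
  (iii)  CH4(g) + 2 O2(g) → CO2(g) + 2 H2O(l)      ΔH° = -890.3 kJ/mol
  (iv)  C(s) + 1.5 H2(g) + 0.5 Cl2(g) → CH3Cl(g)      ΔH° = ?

(i) reversed: +134.1 kJ/mol
(ii) reversed and × 3: (-3)·(-166.8) = +500.4 kJ/mol
(iii): not needed.
(iv) reversed and × 2: contributes −2·x
+798.3 = (+134.1) + (+500.4) − 2·x
x = (+798.3 − (+634.5)) / (-2) = -81.9 kJ/mol

ΔH° = -81.9 kJ/mol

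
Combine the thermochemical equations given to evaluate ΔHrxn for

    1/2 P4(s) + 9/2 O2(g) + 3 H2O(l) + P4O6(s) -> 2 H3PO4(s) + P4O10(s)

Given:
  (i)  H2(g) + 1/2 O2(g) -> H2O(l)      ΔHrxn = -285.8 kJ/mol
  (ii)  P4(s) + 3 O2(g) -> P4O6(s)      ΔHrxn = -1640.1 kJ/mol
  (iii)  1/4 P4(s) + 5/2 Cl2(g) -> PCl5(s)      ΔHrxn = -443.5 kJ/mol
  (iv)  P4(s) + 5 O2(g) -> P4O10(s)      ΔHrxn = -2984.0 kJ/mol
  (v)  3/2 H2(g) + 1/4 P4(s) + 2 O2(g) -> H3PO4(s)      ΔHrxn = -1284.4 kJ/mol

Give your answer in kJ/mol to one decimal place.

(i) reversed and × 3: (-3)·(-285.8) = +857.4 kJ/mol
(ii) reversed: +1640.1 kJ/mol
(iii): not needed.
(iv) as written: -2984.0 kJ/mol
(v) × 2: (2)·(-1284.4) = -2568.8 kJ/mol
By Hess's law, ΔHrxn = (-3)·(-285.8) + (-1)·(-1640.1) + (1)·(-2984.0) + (2)·(-1284.4) = -3055.3 kJ/mol

ΔHrxn = -3055.3 kJ/mol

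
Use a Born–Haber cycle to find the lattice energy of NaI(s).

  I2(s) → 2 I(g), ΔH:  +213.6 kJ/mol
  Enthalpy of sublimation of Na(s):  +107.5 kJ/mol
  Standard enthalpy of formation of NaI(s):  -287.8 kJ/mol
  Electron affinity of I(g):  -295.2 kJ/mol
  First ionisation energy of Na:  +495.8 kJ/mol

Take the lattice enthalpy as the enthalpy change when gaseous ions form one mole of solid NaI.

U = -702.7 kJ/mol

ΔHf° = 1·ΔHsub + 1·(ΣIE) + 1/2·D(I2) + 1·EA + U
-287.8 = 1·(+107.5) + 1·(+495.8) + 1/2·(+213.6) + 1·(-295.2) + U
U = -287.8 − (+414.9) = -702.7 kJ/mol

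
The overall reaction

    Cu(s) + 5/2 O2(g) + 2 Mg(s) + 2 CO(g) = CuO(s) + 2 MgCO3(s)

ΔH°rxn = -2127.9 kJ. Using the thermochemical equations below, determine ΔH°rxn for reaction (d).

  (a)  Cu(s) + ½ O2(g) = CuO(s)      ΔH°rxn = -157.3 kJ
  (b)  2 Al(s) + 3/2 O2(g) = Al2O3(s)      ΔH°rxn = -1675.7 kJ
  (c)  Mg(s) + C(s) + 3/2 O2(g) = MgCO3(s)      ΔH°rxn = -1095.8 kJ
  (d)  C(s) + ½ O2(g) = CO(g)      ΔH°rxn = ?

ΔH°rxn = -110.5 kJ

(a) as written (CuO(s) already on the product side): -157.3 kJ
(b): not needed (Al2O3(s) appears nowhere else).
(c) × 2 (scale by 2 for the 2 MgCO3(s)): (2)·(-1095.8) = -2191.6 kJ
(d) reversed and × 2 (CO(g) must end up as a reactant; ×2 to match 2 CO(g) in the target): contributes −2·x
-2127.9 = (-157.3) + (-2191.6) − 2·x
x = (-2127.9 − (-2348.9)) / (-2) = -110.5 kJ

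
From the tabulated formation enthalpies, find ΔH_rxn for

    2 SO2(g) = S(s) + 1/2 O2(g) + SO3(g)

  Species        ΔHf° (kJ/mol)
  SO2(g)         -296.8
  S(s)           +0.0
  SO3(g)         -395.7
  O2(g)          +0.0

ΔH_rxn = 197.9 kJ/mol

ΔH°rxn = Σ nΔHf°(products) − Σ nΔHf°(reactants).
Products: 1·(+0.0) + 1/2·(+0.0) + 1·(-395.7) = -395.7
Reactants: 2·(-296.8) = -593.6
ΔH_rxn = (-395.7) − (-593.6) = 197.9 kJ/mol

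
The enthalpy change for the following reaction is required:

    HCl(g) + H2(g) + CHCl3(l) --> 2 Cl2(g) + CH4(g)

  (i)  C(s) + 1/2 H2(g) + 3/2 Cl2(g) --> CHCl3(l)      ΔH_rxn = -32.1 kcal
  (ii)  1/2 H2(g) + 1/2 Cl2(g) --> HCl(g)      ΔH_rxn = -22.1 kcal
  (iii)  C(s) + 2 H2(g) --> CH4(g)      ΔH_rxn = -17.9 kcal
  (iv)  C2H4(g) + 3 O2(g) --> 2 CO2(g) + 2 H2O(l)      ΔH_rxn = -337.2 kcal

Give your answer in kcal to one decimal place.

(i) reversed (CHCl3(l) must end up as a reactant): +32.1 kcal
(ii) reversed (reverse to put HCl(g) on the reactant side): +22.1 kcal
(iii) as written (CH4(g) already on the product side): -17.9 kcal
(iv): not needed (O2(g) appears nowhere else).
ΔH_rxn = (+32.1) + (+22.1) + (-17.9) = 36.3 kcal

ΔH_rxn = 36.3 kcal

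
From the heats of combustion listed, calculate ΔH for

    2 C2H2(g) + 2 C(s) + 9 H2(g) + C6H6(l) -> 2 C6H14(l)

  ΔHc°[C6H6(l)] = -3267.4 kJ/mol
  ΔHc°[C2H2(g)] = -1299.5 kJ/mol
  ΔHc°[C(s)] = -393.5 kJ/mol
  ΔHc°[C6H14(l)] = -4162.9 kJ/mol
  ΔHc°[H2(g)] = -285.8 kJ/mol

With combustion enthalpies, reactants minus products:
= [2·(-1299.5) + 2·(-393.5) + 9·(-285.8) + 1·(-3267.4)] − [2·(-4162.9)]
= -899.8 kJ/mol

ΔH = -899.8 kJ/mol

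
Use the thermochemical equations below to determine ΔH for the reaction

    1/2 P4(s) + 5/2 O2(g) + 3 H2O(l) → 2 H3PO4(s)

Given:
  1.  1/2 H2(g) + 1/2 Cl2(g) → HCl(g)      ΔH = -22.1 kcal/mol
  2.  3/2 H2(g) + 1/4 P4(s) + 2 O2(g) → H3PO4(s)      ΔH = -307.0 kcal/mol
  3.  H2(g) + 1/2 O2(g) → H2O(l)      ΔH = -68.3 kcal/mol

ΔH = -409.1 kcal/mol

eq. 1: not needed (HCl(g) appears nowhere else).
eq. 2 × 2 (×2 to match 2 H3PO4(s) in the target): (2)·(-307.0) = -614.0 kcal/mol
eq. 3 reversed and × 3 (H2O(l) must end up as a reactant; ×3 to match 3 H2O(l) in the target): (-3)·(-68.3) = +204.9 kcal/mol
Combining the equations, ΔH = (2)·(-307.0) + (-3)·(-68.3) = -409.1 kcal/mol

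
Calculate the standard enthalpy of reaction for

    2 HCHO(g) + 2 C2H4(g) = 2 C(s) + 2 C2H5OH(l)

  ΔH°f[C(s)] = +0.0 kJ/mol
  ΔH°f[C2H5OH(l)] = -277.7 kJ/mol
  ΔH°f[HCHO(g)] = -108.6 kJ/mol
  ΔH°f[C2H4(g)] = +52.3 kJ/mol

ΔH°rxn = -442.8 kJ/mol

Products: 2·(+0.0) + 2·(-277.7) = -555.4
Reactants: 2·(-108.6) + 2·(+52.3) = -112.6
ΔH°rxn = (-555.4) − (-112.6) = -442.8 kJ/mol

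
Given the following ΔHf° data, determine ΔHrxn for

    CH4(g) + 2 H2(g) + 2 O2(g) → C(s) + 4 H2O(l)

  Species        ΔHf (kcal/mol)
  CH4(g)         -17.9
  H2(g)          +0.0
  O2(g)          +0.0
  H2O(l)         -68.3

Products: 1·(+0.0) + 4·(-68.3) = -273.2
Reactants: 1·(-17.9) + 2·(+0.0) + 2·(+0.0) = -17.9
ΔHrxn = (-273.2) − (-17.9) = -255.3 kcal/mol

ΔHrxn = -255.3 kcal/mol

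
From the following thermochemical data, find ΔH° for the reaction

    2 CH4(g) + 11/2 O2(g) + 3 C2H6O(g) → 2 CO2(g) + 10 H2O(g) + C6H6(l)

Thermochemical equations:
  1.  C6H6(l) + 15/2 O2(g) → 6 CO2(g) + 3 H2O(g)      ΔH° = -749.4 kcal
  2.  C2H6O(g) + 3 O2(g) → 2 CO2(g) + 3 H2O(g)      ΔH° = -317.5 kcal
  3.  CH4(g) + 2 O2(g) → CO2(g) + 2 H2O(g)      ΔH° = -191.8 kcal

ΔH° = -586.7 kcal

eq. 1 reversed: +749.4 kcal
eq. 2 × 3: (3)·(-317.5) = -952.5 kcal
eq. 3 × 2: (2)·(-191.8) = -383.6 kcal
ΔH° = (+749.4) + (-952.5) + (-383.6) = -586.7 kcal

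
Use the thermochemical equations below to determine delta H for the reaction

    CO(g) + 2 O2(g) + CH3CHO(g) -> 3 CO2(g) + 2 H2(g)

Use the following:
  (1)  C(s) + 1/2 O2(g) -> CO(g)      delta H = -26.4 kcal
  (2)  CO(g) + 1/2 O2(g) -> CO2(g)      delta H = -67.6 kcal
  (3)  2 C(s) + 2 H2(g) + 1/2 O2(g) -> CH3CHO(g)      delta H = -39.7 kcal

(1) × 2: (2)·(-26.4) = -52.8 kcal
(2) × 3: (3)·(-67.6) = -202.8 kcal
(3) reversed: +39.7 kcal
delta H = (-52.8) + (-202.8) + (+39.7) = -215.9 kcal

delta H = -215.9 kcal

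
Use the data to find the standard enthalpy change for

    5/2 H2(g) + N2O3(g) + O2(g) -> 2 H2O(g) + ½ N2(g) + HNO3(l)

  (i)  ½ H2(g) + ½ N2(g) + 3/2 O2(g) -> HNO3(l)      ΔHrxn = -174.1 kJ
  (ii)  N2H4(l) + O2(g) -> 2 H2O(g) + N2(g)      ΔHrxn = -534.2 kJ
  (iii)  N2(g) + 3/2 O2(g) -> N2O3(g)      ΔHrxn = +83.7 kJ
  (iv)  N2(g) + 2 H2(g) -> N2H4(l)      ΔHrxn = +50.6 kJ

(i) as written (HNO3(l) already on the product side): -174.1 kJ
(ii) as written (H2O(g) already on the product side): -534.2 kJ
(iii) reversed (N2O3(g) must end up as a reactant): -83.7 kJ
(iv) as written: +50.6 kJ
Combining the equations, ΔHrxn = (1)·(-174.1) + (1)·(-534.2) + (-1)·(+83.7) + (1)·(+50.6) = -741.4 kJ

ΔHrxn = -741.4 kJ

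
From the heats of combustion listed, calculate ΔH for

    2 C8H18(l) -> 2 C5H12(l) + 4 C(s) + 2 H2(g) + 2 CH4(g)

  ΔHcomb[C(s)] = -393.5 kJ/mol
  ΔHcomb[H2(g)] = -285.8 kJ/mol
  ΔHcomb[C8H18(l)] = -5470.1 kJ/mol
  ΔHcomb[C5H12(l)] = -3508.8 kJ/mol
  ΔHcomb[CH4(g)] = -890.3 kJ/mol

Using ΔH = Σ nΔHc°(reactants) − Σ nΔHc°(products):
= [2·(-5470.1)] − [2·(-3508.8) + 4·(-393.5) + 2·(-285.8) + 2·(-890.3)]
= 3.6 kJ/mol

ΔH = 3.6 kJ/mol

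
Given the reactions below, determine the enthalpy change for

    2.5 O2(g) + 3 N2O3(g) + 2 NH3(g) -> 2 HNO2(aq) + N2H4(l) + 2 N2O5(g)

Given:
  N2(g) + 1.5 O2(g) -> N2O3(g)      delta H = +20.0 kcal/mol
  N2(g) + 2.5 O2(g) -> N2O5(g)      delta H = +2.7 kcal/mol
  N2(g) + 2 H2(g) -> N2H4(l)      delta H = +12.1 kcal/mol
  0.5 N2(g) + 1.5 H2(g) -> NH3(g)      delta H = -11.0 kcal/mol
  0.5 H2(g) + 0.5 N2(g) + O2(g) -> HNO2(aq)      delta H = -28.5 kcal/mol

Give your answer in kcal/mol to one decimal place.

equation 1 reversed and × 3 (N2O3(g) must end up as a reactant; scale by 3 for the 3 N2O3(g)): (-3)·(+20.0) = -60.0 kcal/mol
equation 2 × 2 (scale by 2 for the 2 N2O5(g)): (2)·(+2.7) = +5.4 kcal/mol
equation 3 as written (N2H4(l) already on the product side): +12.1 kcal/mol
equation 4 reversed and × 2 (reverse to put NH3(g) on the reactant side; ×2 to match 2 NH3(g) in the target): (-2)·(-11.0) = +22.0 kcal/mol
equation 5 × 2 (scale by 2 for the 2 HNO2(aq)): (2)·(-28.5) = -57.0 kcal/mol
Summing the manipulated equations, delta H = (-60.0) + (+5.4) + (+12.1) + (+22.0) + (-57.0) = -77.5 kcal/mol

delta H = -77.5 kcal/mol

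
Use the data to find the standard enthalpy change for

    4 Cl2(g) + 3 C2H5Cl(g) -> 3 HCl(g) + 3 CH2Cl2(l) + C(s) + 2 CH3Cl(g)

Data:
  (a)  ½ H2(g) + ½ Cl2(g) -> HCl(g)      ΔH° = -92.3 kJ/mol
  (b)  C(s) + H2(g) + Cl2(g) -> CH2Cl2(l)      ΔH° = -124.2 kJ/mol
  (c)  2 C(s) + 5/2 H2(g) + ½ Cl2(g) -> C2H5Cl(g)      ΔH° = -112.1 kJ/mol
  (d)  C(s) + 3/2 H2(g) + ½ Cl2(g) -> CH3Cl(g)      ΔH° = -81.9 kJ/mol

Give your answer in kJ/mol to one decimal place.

ΔH° = -477.0 kJ/mol

(a) × 3: (3)·(-92.3) = -276.9 kJ/mol
(b) × 3: (3)·(-124.2) = -372.6 kJ/mol
(c) reversed and × 3: (-3)·(-112.1) = +336.3 kJ/mol
(d) × 2: (2)·(-81.9) = -163.8 kJ/mol
ΔH° = (3)·(-92.3) + (3)·(-124.2) + (-3)·(-112.1) + (2)·(-81.9) = -477.0 kJ/mol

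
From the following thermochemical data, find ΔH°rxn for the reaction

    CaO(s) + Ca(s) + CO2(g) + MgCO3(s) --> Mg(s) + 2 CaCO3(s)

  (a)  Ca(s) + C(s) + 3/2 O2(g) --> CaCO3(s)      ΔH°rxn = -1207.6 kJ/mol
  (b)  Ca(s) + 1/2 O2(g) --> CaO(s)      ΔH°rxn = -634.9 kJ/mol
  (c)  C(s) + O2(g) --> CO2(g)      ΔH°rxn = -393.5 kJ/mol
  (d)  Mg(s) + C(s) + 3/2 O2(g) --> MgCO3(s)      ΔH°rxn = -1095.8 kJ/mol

ΔH°rxn = -291.0 kJ/mol

(a) × 2: (2)·(-1207.6) = -2415.2 kJ/mol
(b) reversed: +634.9 kJ/mol
(c) reversed: +393.5 kJ/mol
(d) reversed: +1095.8 kJ/mol
Since enthalpy is a state function, ΔH°rxn = (2)·(-1207.6) + (-1)·(-634.9) + (-1)·(-393.5) + (-1)·(-1095.8) = -291.0 kJ/mol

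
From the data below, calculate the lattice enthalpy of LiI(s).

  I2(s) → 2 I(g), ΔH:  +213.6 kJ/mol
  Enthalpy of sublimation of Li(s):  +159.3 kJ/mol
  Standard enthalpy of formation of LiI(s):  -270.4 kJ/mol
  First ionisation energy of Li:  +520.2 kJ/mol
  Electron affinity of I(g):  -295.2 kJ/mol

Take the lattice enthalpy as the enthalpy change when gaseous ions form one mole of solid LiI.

ΔHf° = 1·ΔHsub + 1·(ΣIE) + 1/2·D(I2) + 1·EA + U
-270.4 = 1·(+159.3) + 1·(+520.2) + 1/2·(+213.6) + 1·(-295.2) + U
U = -270.4 − (+491.1) = -761.5 kJ/mol

U = -761.5 kJ/mol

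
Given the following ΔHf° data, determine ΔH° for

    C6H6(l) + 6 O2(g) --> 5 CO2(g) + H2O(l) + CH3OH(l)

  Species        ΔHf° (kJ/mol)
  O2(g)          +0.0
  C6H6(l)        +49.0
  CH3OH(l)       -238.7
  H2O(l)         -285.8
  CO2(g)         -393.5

ΔH°rxn = Σ nΔHf°(products) − Σ nΔHf°(reactants).
Products: 5·(-393.5) + 1·(-285.8) + 1·(-238.7) = -2492.0
Reactants: 1·(+49.0) + 6·(+0.0) = +49.0
ΔH° = (-2492.0) − (+49.0) = -2541.0 kJ/mol

ΔH° = -2541.0 kJ/mol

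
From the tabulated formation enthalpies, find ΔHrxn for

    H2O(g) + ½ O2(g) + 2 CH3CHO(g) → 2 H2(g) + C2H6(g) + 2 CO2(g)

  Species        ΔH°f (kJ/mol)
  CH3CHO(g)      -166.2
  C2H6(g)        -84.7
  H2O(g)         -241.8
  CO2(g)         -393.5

ΔHrxn = -297.5 kJ/mol

Products: 2·(+0.0) + 1·(-84.7) + 2·(-393.5) = -871.7
Reactants: 1·(-241.8) + 1/2·(+0.0) + 2·(-166.2) = -574.2
ΔHrxn = (-871.7) − (-574.2) = -297.5 kJ/mol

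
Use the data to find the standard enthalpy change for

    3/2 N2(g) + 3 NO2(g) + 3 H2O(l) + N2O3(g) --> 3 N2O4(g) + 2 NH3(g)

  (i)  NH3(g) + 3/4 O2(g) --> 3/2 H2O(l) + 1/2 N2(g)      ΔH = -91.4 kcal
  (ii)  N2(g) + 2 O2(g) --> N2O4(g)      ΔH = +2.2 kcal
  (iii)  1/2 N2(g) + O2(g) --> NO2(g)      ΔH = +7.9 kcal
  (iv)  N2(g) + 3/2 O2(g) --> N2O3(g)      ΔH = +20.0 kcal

ΔH = 145.7 kcal

(i) reversed and × 2: (-2)·(-91.4) = +182.8 kcal
(ii) × 3: (3)·(+2.2) = +6.6 kcal
(iii) reversed and × 3: (-3)·(+7.9) = -23.7 kcal
(iv) reversed: -20.0 kcal
Summing the manipulated equations, ΔH = (+182.8) + (+6.6) + (-23.7) + (-20.0) = 145.7 kcal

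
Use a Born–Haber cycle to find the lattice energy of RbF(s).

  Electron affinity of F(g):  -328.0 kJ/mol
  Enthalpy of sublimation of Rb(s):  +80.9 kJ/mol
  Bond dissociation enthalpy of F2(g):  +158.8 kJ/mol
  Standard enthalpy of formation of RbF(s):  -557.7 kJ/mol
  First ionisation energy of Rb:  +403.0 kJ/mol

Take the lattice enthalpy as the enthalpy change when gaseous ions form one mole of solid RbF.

U = -793.0 kJ/mol

ΔHf° = 1·ΔHsub + 1·(ΣIE) + 1/2·D(F2) + 1·EA + U
-557.7 = 1·(+80.9) + 1·(+403.0) + 1/2·(+158.8) + 1·(-328.0) + U
U = -557.7 − (+235.3) = -793.0 kJ/mol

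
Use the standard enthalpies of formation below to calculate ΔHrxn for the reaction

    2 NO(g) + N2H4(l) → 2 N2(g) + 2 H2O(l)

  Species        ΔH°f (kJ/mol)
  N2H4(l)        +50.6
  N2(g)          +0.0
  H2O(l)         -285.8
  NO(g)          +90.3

ΔH°rxn = Σ nΔHf°(products) − Σ nΔHf°(reactants).
Products: 2·(+0.0) + 2·(-285.8) = -571.6
Reactants: 2·(+90.3) + 1·(+50.6) = +231.2
ΔHrxn = (-571.6) − (+231.2) = -802.8 kJ/mol

ΔHrxn = -802.8 kJ/mol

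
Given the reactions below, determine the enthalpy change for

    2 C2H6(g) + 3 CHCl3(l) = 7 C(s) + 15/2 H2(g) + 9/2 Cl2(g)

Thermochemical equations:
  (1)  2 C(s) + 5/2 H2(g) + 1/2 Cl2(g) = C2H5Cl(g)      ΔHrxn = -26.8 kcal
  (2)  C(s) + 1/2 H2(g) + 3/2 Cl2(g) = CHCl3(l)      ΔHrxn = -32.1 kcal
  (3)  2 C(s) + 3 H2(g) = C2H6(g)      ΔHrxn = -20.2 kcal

(1): not needed.
(2) reversed and × 3: (-3)·(-32.1) = +96.3 kcal
(3) reversed and × 2: (-2)·(-20.2) = +40.4 kcal
ΔHrxn = (+96.3) + (+40.4) = 136.7 kcal

ΔHrxn = 136.7 kcal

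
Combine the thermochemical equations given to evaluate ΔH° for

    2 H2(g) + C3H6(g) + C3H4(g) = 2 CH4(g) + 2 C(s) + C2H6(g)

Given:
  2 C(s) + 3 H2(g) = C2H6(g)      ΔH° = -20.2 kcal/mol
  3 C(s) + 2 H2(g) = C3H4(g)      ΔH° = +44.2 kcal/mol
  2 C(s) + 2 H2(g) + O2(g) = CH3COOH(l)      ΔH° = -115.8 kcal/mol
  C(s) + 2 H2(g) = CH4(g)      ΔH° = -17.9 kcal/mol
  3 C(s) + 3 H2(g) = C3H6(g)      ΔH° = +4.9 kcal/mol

ΔH° = -105.1 kcal/mol

equation 1 as written (C2H6(g) already on the product side): -20.2 kcal/mol
equation 2 reversed (C3H4(g) must end up as a reactant): -44.2 kcal/mol
equation 3: not needed (CH3COOH(l) appears nowhere else).
equation 4 × 2 (×2 to match 2 CH4(g) in the target): (2)·(-17.9) = -35.8 kcal/mol
equation 5 reversed (C3H6(g) must end up as a reactant): -4.9 kcal/mol
Since enthalpy is a state function, ΔH° = (-20.2) + (-44.2) + (-35.8) + (-4.9) = -105.1 kcal/mol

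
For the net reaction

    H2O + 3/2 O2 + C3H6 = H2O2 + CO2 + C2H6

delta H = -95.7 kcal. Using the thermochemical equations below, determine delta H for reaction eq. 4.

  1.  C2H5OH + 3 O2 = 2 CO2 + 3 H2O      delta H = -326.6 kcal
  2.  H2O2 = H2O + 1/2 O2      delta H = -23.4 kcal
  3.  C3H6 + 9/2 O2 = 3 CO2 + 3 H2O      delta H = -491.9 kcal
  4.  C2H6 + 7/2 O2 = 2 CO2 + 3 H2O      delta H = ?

delta H = -372.8 kcal

eq. 1: not needed.
eq. 2 reversed: +23.4 kcal
eq. 3 as written: -491.9 kcal
eq. 4 reversed: contributes −x
-95.7 = (+23.4) + (-491.9) − x
x = (-95.7 − (-468.5)) / (-1) = -372.8 kcal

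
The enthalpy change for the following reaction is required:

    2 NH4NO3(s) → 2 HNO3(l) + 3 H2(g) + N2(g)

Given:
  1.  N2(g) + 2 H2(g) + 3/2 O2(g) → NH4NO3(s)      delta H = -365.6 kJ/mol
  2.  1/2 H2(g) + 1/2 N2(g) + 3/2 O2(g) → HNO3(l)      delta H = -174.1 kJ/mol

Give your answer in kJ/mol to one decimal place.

delta H = 383.0 kJ/mol

eq. 1 reversed and × 2 (NH4NO3(s) must end up as a reactant; scale by 2 for the 2 NH4NO3(s)): (-2)·(-365.6) = +731.2 kJ/mol
eq. 2 × 2 (scale by 2 for the 2 HNO3(l)): (2)·(-174.1) = -348.2 kJ/mol
By Hess's law, delta H = (-2)·(-365.6) + (2)·(-174.1) = 383.0 kJ/mol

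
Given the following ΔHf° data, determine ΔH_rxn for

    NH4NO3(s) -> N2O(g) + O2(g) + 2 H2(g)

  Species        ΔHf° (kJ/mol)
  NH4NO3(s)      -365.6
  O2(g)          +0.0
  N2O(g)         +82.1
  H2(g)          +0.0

Products: 1·(+82.1) + 1·(+0.0) + 2·(+0.0) = +82.1
Reactants: 1·(-365.6) = -365.6
ΔH_rxn = (+82.1) − (-365.6) = 447.7 kJ/mol

ΔH_rxn = 447.7 kJ/mol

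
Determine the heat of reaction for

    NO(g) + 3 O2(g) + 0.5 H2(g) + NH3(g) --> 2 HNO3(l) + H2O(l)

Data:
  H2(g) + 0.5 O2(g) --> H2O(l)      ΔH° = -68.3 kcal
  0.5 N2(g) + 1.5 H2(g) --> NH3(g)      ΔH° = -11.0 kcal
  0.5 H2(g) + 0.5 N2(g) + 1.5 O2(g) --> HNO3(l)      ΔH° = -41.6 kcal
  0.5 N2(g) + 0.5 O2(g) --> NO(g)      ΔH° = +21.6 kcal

equation 1 as written (H2O(l) already on the product side): -68.3 kcal
equation 2 reversed (NH3(g) must end up as a reactant): +11.0 kcal
equation 3 × 2 (scale by 2 for the 2 HNO3(l)): (2)·(-41.6) = -83.2 kcal
equation 4 reversed (NO(g) must end up as a reactant): -21.6 kcal
By Hess's law, ΔH° = (1)·(-68.3) + (-1)·(-11.0) + (2)·(-41.6) + (-1)·(+21.6) = -162.1 kcal

ΔH° = -162.1 kcal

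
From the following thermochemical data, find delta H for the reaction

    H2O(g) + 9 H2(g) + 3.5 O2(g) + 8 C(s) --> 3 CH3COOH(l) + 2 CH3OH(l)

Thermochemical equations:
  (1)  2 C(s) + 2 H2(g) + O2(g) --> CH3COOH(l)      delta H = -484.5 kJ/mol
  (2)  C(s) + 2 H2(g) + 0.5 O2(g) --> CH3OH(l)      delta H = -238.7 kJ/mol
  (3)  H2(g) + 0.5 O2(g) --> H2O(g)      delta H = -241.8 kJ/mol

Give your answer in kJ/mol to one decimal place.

(1) × 3 (scale by 3 for the 3 CH3COOH(l)): (3)·(-484.5) = -1453.5 kJ/mol
(2) × 2 (×2 to match 2 CH3OH(l) in the target): (2)·(-238.7) = -477.4 kJ/mol
(3) reversed (reverse to put H2O(g) on the reactant side): +241.8 kJ/mol
delta H = (3)·(-484.5) + (2)·(-238.7) + (-1)·(-241.8) = -1689.1 kJ/mol

delta H = -1689.1 kJ/mol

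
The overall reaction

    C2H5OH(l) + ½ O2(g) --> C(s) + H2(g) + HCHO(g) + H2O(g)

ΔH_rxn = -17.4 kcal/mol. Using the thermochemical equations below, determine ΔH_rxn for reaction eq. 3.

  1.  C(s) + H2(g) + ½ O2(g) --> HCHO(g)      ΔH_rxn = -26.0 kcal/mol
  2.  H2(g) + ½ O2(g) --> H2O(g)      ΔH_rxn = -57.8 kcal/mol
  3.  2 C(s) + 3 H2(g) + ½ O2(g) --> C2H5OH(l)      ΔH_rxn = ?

ΔH_rxn = -66.4 kcal/mol

eq. 1 as written (HCHO(g) already on the product side): -26.0 kcal/mol
eq. 2 as written (H2O(g) already on the product side): -57.8 kcal/mol
eq. 3 reversed (reverse to put C2H5OH(l) on the reactant side): contributes −x
-17.4 = (-26.0) + (-57.8) − x
x = (-17.4 − (-83.8)) / (-1) = -66.4 kcal/mol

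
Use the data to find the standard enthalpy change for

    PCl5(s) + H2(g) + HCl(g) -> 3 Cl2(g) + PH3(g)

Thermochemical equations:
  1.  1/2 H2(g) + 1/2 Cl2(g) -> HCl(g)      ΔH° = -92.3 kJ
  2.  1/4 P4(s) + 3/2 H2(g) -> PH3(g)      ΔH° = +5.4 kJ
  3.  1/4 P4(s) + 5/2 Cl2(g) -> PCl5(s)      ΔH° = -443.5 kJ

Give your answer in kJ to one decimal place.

ΔH° = 541.2 kJ

eq. 1 reversed: +92.3 kJ
eq. 2 as written: +5.4 kJ
eq. 3 reversed: +443.5 kJ
ΔH° = (+92.3) + (+5.4) + (+443.5) = 541.2 kJ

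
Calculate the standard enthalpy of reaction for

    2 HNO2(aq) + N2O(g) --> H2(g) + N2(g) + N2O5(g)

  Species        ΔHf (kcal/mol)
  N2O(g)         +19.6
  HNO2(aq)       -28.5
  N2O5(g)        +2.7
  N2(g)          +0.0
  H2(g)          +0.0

ΔH° = 40.1 kcal/mol

Products: 1·(+0.0) + 1·(+0.0) + 1·(+2.7) = +2.7
Reactants: 2·(-28.5) + 1·(+19.6) = -37.4
ΔH° = (+2.7) − (-37.4) = 40.1 kcal/mol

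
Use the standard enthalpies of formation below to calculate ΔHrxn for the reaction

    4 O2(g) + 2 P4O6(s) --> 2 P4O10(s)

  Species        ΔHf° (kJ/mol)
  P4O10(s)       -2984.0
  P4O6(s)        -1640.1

ΔHrxn = -2687.8 kJ/mol

ΔH°rxn = Σ nΔHf°(products) − Σ nΔHf°(reactants).
Products: 2·(-2984.0) = -5968.0
Reactants: 4·(+0.0) + 2·(-1640.1) = -3280.2
ΔHrxn = (-5968.0) − (-3280.2) = -2687.8 kJ/mol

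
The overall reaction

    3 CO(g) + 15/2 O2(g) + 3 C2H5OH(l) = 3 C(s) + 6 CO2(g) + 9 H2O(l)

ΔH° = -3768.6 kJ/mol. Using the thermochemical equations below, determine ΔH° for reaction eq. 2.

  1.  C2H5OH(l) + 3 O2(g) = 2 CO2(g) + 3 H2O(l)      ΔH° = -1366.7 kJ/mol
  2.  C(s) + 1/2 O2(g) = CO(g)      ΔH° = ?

eq. 1 × 3: (3)·(-1366.7) = -4100.1 kJ/mol
eq. 2 reversed and × 3: contributes −3·x
-3768.6 = (-4100.1) − 3·x
x = (-3768.6 − (-4100.1)) / (-3) = -110.5 kJ/mol

ΔH° = -110.5 kJ/mol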